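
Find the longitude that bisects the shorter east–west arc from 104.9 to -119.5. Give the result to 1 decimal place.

+172.7°

Signed shortest Δλ from +104.9° to -119.5° is +135.6°.
Midpoint longitude = +104.9° + (+135.6°)/2 = +104.9° + 67.8° = +172.7°.
(The naïve average (+104.9 + -119.5)/2 = -7.3° is on the wrong side of the globe.)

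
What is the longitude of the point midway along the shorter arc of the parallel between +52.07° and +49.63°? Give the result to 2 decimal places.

+50.85°

Signed shortest Δλ from +52.07° to +49.63° is -2.44°.
Midpoint longitude = +52.07° + (-2.44°)/2 = +52.07° − 1.22° = +50.85°.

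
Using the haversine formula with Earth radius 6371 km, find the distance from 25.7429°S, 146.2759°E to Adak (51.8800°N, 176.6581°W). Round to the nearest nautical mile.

Δλ = -176.6581 − 146.2759 = -322.9340°; wrapped into (−180°, 180°]: 37.0660°.
Δφ = 51.8800 − -25.7429 = 77.6229°.
a = sin²(Δφ/2) + cos φ₁ · cos φ₂ · sin²(Δλ/2) = 0.449004.
c = 2·atan2(√a, √(1−a)) = 1.46863 rad → d = 6371·c ≈ 9356.62 km ≈ 5052.17 nmi.

5052 nmi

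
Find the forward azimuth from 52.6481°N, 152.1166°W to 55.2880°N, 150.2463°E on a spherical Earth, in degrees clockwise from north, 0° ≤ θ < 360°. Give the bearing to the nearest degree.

298°

Δλ = 150.2463 − -152.1166 = 302.3629°; wrapped into (−180°, 180°]: -57.6371°.
θ = atan2( sin Δλ · cos φ₂ , cos φ₁ · sin φ₂ − sin φ₁ · cos φ₂ · cos Δλ )
  = atan2(-0.48100, 0.25642) = -61.938° → normalised to [0°, 360°): 298.062°.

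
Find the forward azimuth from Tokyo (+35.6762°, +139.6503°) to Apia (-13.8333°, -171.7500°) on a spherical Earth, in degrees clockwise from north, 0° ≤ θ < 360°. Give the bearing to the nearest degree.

128°

Δλ = -171.7500 − 139.6503 = -311.4003°; wrapped into (−180°, 180°]: 48.5997°.
θ = atan2( sin Δλ · cos φ₂ , cos φ₁ · sin φ₂ − sin φ₁ · cos φ₂ · cos Δλ )
  = atan2(0.72835, -0.56872) = 127.984° → normalised to [0°, 360°): 127.984°.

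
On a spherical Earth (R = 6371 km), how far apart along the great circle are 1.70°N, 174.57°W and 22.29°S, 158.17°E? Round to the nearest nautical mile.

2150 nmi

Δλ = 158.17 − -174.57 = 332.74°; wrapped into (−180°, 180°]: -27.26°.
Δφ = -22.29 − 1.70 = -23.99°.
a = sin²(Δφ/2) + cos φ₁ · cos φ₂ · sin²(Δλ/2) = 0.094551.
c = 2·atan2(√a, √(1−a)) = 0.62511 rad → d = 6371·c ≈ 3982.58 km ≈ 2150.42 nmi.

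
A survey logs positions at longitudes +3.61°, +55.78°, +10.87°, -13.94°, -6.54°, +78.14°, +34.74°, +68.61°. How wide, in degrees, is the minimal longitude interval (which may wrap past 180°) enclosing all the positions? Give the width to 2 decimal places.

92.08°

Sort the longitudes: -13.94°, -6.54°, +3.61°, +10.87°, +34.74°, +55.78°, +68.61°, +78.14°.
Eastward gaps between consecutive values (wrapping around): 7.40°, 10.15°, 7.26°, 23.87°, 21.04°, 12.83°, 9.53°, 267.92°.
Largest gap = 267.92° ⇒ minimal covering band is its complement: 360° − 267.92° = 92.08°.
Band runs from -13.94° eastward to +78.14°.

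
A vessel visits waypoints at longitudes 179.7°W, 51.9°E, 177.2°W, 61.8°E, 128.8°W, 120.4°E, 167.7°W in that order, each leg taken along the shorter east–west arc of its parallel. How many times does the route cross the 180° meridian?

Leg 1: -179.7° → +51.9°, shortest Δλ = -128.4° (west) — crosses 180°.
Leg 2: +51.9° → -177.2°, shortest Δλ = 130.9° (east) — crosses 180°.
Leg 3: -177.2° → +61.8°, shortest Δλ = -121.0° (west) — crosses 180°.
Leg 4: +61.8° → -128.8°, shortest Δλ = 169.4° (east) — crosses 180°.
Leg 5: -128.8° → +120.4°, shortest Δλ = -110.8° (west) — crosses 180°.
Leg 6: +120.4° → -167.7°, shortest Δλ = 71.9° (east) — crosses 180°.
Total crossings: 6.

6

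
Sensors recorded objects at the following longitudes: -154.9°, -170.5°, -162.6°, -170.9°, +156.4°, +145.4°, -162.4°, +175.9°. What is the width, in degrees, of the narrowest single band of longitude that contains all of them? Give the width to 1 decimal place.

59.7°

Sort the longitudes: -170.9°, -170.5°, -162.6°, -162.4°, -154.9°, +145.4°, +156.4°, +175.9°.
Eastward gaps between consecutive values (wrapping around): 0.4°, 7.9°, 0.2°, 7.5°, 300.3°, 11.0°, 19.5°, 13.2°.
Largest gap = 300.3° ⇒ minimal covering band is its complement: 360° − 300.3° = 59.7°.
Band runs from +145.4° eastward to -154.9°, crossing the antimeridian.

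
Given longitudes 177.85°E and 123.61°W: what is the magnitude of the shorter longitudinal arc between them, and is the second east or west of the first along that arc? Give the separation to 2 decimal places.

58.54° east

Raw difference: -123.61 − 177.85 = -301.46°.
Normalise into (−180°, 180°]: -301.46° + 360° = 58.54°.
Positive ⇒ the second point lies to the east; separation 58.54°.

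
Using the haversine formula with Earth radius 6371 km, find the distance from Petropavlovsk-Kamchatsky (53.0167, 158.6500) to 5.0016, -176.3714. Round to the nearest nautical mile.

3134 nmi

Δλ = -176.3714 − 158.6500 = -335.0214°; wrapped into (−180°, 180°]: 24.9786°.
Δφ = 5.0016 − 53.0167 = -48.0151°.
a = sin²(Δφ/2) + cos φ₁ · cos φ₂ · sin²(Δλ/2) = 0.193560.
c = 2·atan2(√a, √(1−a)) = 0.91110 rad → d = 6371·c ≈ 5804.59 km ≈ 3134.23 nmi.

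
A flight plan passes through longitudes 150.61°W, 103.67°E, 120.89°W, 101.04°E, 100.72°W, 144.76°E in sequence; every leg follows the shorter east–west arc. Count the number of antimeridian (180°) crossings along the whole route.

Leg 1: -150.61° → +103.67°, shortest Δλ = -105.72° (west) — crosses 180°.
Leg 2: +103.67° → -120.89°, shortest Δλ = 135.44° (east) — crosses 180°.
Leg 3: -120.89° → +101.04°, shortest Δλ = -138.07° (west) — crosses 180°.
Leg 4: +101.04° → -100.72°, shortest Δλ = 158.24° (east) — crosses 180°.
Leg 5: -100.72° → +144.76°, shortest Δλ = -114.52° (west) — crosses 180°.
Total crossings: 5.

5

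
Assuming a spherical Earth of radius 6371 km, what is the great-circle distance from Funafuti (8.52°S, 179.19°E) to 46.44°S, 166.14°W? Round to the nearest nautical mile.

2398 nmi

Δλ = -166.14 − 179.19 = -345.33°; wrapped into (−180°, 180°]: 14.67°.
Δφ = -46.44 − -8.52 = -37.92°.
a = sin²(Δφ/2) + cos φ₁ · cos φ₂ · sin²(Δλ/2) = 0.116674.
c = 2·atan2(√a, √(1−a)) = 0.69718 rad → d = 6371·c ≈ 4441.76 km ≈ 2398.36 nmi.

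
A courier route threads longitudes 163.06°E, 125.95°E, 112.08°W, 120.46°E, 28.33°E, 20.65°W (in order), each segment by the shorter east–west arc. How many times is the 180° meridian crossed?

2

Leg 1: +163.06° → +125.95°, shortest Δλ = -37.11° (west) — does not cross 180°.
Leg 2: +125.95° → -112.08°, shortest Δλ = 121.97° (east) — crosses 180°.
Leg 3: -112.08° → +120.46°, shortest Δλ = -127.46° (west) — crosses 180°.
Leg 4: +120.46° → +28.33°, shortest Δλ = -92.13° (west) — does not cross 180°.
Leg 5: +28.33° → -20.65°, shortest Δλ = -48.98° (west) — does not cross 180°.
Total crossings: 2.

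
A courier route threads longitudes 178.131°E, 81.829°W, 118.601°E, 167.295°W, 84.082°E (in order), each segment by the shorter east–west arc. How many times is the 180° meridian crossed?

Leg 1: +178.131° → -81.829°, shortest Δλ = 100.04° (east) — crosses 180°.
Leg 2: -81.829° → +118.601°, shortest Δλ = -159.57° (west) — crosses 180°.
Leg 3: +118.601° → -167.295°, shortest Δλ = 74.104° (east) — crosses 180°.
Leg 4: -167.295° → +84.082°, shortest Δλ = -108.623° (west) — crosses 180°.
Total crossings: 4.

4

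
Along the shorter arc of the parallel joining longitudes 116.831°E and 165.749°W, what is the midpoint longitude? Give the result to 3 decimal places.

155.541°E

Signed shortest Δλ from +116.831° to -165.749° is +77.420°.
Midpoint longitude = +116.831° + (+77.420°)/2 = +116.831° + 38.710° = +155.541°.
(The naïve average (+116.831 + -165.749)/2 = -24.459° is on the wrong side of the globe.)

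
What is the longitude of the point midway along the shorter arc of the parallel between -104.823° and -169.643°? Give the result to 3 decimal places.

-137.233°

Signed shortest Δλ from -104.823° to -169.643° is -64.820°.
Midpoint longitude = -104.823° + (-64.820°)/2 = -104.823° − 32.410° = -137.233°.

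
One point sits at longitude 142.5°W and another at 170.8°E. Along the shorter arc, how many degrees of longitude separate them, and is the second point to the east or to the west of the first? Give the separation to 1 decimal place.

46.7° west

Raw difference: 170.8 − -142.5 = 313.3°.
Normalise into (−180°, 180°]: 313.3° − 360° = -46.7°.
Negative ⇒ the second point lies to the west; separation 46.7°.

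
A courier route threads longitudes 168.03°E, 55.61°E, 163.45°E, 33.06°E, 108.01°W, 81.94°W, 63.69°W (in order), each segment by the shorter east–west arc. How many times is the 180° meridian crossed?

0

Leg 1: +168.03° → +55.61°, shortest Δλ = -112.42° (west) — does not cross 180°.
Leg 2: +55.61° → +163.45°, shortest Δλ = 107.84° (east) — does not cross 180°.
Leg 3: +163.45° → +33.06°, shortest Δλ = -130.39° (west) — does not cross 180°.
Leg 4: +33.06° → -108.01°, shortest Δλ = -141.07° (west) — does not cross 180°.
Leg 5: -108.01° → -81.94°, shortest Δλ = 26.07° (east) — does not cross 180°.
Leg 6: -81.94° → -63.69°, shortest Δλ = 18.25° (east) — does not cross 180°.
Total crossings: 0.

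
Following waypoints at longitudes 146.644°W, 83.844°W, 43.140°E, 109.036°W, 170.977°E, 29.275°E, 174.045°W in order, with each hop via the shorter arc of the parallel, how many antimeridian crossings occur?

2

Leg 1: -146.644° → -83.844°, shortest Δλ = 62.8° (east) — does not cross 180°.
Leg 2: -83.844° → +43.140°, shortest Δλ = 126.984° (east) — does not cross 180°.
Leg 3: +43.140° → -109.036°, shortest Δλ = -152.176° (west) — does not cross 180°.
Leg 4: -109.036° → +170.977°, shortest Δλ = -79.987° (west) — crosses 180°.
Leg 5: +170.977° → +29.275°, shortest Δλ = -141.702° (west) — does not cross 180°.
Leg 6: +29.275° → -174.045°, shortest Δλ = 156.68° (east) — crosses 180°.
Total crossings: 2.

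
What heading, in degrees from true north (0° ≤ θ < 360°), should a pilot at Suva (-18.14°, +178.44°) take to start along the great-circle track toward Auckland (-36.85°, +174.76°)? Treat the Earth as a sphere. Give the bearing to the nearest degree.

Δλ = 174.76 − 178.44 = -3.68°.
θ = atan2( sin Δλ · cos φ₂ , cos φ₁ · sin φ₂ − sin φ₁ · cos φ₂ · cos Δλ )
  = atan2(-0.05136, -0.32129) = -170.918° → normalised to [0°, 360°): 189.082°.

189°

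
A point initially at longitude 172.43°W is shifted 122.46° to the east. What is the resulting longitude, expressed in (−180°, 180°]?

Start at -172.43°; shift +122.46° → -49.97°.
-49.97° already lies in (−180°, 180°].

49.97°W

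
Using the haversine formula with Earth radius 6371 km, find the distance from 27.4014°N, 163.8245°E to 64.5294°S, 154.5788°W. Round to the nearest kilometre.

10838 km

Δλ = -154.5788 − 163.8245 = -318.4033°; wrapped into (−180°, 180°]: 41.5967°.
Δφ = -64.5294 − 27.4014 = -91.9308°.
a = sin²(Δφ/2) + cos φ₁ · cos φ₂ · sin²(Δλ/2) = 0.564984.
c = 2·atan2(√a, √(1−a)) = 1.70113 rad → d = 6371·c ≈ 10837.92 km.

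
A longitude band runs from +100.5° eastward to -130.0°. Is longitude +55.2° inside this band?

No

Band width going east from +100.5° to -130.0°: ((-130.0 − 100.5) mod 360) = 129.5°.
Offset of +55.2° east of the west edge: ((55.2 − 100.5) mod 360) = 314.7°.
314.7° > 129.5° ⇒ outside.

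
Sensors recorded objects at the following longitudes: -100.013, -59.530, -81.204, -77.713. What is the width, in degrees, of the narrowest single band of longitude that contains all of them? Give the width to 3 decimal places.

Sort the longitudes: -100.013°, -81.204°, -77.713°, -59.530°.
Eastward gaps between consecutive values (wrapping around): 18.809°, 3.491°, 18.183°, 319.517°.
Largest gap = 319.517° ⇒ minimal covering band is its complement: 360° − 319.517° = 40.483°.
Band runs from -100.013° eastward to -59.530°.

40.483°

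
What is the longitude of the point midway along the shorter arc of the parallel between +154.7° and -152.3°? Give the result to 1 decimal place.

Signed shortest Δλ from +154.7° to -152.3° is +53.0°.
Midpoint longitude = +154.7° + (+53.0°)/2 = +154.7° + 26.5° = +181.2°.
Normalise into (−180°, 180°]: -178.8°.
(The naïve average (+154.7 + -152.3)/2 = 1.2° is on the wrong side of the globe.)

-178.8°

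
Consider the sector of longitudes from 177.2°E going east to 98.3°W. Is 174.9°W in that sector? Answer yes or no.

Yes

Band width going east from +177.2° to -98.3°: ((-98.3 − 177.2) mod 360) = 84.5°.
Offset of -174.9° east of the west edge: ((-174.9 − 177.2) mod 360) = 7.9°.
7.9° ≤ 84.5° ⇒ inside.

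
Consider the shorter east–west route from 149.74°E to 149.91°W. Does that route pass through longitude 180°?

Naïve |-149.91 − 149.74| = 299.65° > 180°, so the shorter arc goes the other way round — across 180°.
Signed shortest Δλ = ((-149.91 − 149.74 + 180) mod 360) − 180 = 60.35°.
Going east by 60.35° from +149.74° passes through 180° before reaching -149.91°.

Yes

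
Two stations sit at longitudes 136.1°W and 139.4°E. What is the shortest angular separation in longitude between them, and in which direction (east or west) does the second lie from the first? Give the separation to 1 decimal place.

84.5° west

Raw difference: 139.4 − -136.1 = 275.5°.
Normalise into (−180°, 180°]: 275.5° − 360° = -84.5°.
Negative ⇒ the second point lies to the west; separation 84.5°.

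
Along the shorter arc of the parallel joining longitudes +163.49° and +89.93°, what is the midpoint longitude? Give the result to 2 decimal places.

+126.71°

Signed shortest Δλ from +163.49° to +89.93° is -73.56°.
Midpoint longitude = +163.49° + (-73.56°)/2 = +163.49° − 36.78° = +126.71°.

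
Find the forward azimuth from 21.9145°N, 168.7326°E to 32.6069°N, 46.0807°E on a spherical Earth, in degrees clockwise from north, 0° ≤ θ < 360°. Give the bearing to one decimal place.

Δλ = 46.0807 − 168.7326 = -122.6519°.
θ = atan2( sin Δλ · cos φ₂ , cos φ₁ · sin φ₂ − sin φ₁ · cos φ₂ · cos Δλ )
  = atan2(-0.70926, 0.66956) = -46.649° → normalised to [0°, 360°): 313.351°.

313.4°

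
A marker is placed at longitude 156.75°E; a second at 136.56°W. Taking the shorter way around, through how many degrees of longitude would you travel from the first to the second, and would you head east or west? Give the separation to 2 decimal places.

Raw difference: -136.56 − 156.75 = -293.31°.
Normalise into (−180°, 180°]: -293.31° + 360° = 66.69°.
Positive ⇒ the second point lies to the east; separation 66.69°.

66.69° east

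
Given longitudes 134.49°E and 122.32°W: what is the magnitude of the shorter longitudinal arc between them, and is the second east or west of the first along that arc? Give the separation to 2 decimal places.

103.19° east

Raw difference: -122.32 − 134.49 = -256.81°.
Normalise into (−180°, 180°]: -256.81° + 360° = 103.19°.
Positive ⇒ the second point lies to the east; separation 103.19°.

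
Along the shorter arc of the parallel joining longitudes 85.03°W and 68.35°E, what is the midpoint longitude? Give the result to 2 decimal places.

8.34°W

Signed shortest Δλ from -85.03° to +68.35° is +153.38°.
Midpoint longitude = -85.03° + (+153.38°)/2 = -85.03° + 76.69° = -8.34°.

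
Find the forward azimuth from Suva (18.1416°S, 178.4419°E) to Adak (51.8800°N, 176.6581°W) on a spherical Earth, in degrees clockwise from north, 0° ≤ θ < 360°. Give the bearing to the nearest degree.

Δλ = -176.6581 − 178.4419 = -355.1000°; wrapped into (−180°, 180°]: 4.9000°.
θ = atan2( sin Δλ · cos φ₂ , cos φ₁ · sin φ₂ − sin φ₁ · cos φ₂ · cos Δλ )
  = atan2(0.05273, 0.93912) = 3.214° → normalised to [0°, 360°): 3.214°.

3°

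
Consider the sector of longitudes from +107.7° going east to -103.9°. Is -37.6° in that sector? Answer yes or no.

No

Band width going east from +107.7° to -103.9°: ((-103.9 − 107.7) mod 360) = 148.4°.
Offset of -37.6° east of the west edge: ((-37.6 − 107.7) mod 360) = 214.7°.
214.7° > 148.4° ⇒ outside.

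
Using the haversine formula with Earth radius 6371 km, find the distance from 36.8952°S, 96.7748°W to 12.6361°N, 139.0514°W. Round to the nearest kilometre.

Δλ = -139.0514 − -96.7748 = -42.2766°.
Δφ = 12.6361 − -36.8952 = 49.5313°.
a = sin²(Δφ/2) + cos φ₁ · cos φ₂ · sin²(Δλ/2) = 0.276968.
c = 2·atan2(√a, √(1−a)) = 1.10843 rad → d = 6371·c ≈ 7061.83 km.

7062 km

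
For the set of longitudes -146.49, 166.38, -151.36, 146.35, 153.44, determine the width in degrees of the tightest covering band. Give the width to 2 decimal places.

Sort the longitudes: -151.36°, -146.49°, +146.35°, +153.44°, +166.38°.
Eastward gaps between consecutive values (wrapping around): 4.87°, 292.84°, 7.09°, 12.94°, 42.26°.
Largest gap = 292.84° ⇒ minimal covering band is its complement: 360° − 292.84° = 67.16°.
Band runs from +146.35° eastward to -146.49°, crossing the antimeridian.

67.16°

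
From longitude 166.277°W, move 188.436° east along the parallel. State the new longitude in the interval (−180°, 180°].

22.159°E

Start at -166.277°; shift +188.436° → +22.159°.
+22.159° already lies in (−180°, 180°].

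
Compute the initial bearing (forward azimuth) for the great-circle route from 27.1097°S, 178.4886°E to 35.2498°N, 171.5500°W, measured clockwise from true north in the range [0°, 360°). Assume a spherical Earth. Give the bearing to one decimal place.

Δλ = -171.5500 − 178.4886 = -350.0386°; wrapped into (−180°, 180°]: 9.9614°.
θ = atan2( sin Δλ · cos φ₂ , cos φ₁ · sin φ₂ − sin φ₁ · cos φ₂ · cos Δλ )
  = atan2(0.14127, 0.88027) = 9.117° → normalised to [0°, 360°): 9.117°.

9.1°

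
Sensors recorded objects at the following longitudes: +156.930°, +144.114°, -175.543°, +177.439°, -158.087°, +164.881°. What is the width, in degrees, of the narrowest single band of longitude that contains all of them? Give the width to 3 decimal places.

Sort the longitudes: -175.543°, -158.087°, +144.114°, +156.930°, +164.881°, +177.439°.
Eastward gaps between consecutive values (wrapping around): 17.456°, 302.201°, 12.816°, 7.951°, 12.558°, 7.018°.
Largest gap = 302.201° ⇒ minimal covering band is its complement: 360° − 302.201° = 57.799°.
Band runs from +144.114° eastward to -158.087°, crossing the antimeridian.

57.799°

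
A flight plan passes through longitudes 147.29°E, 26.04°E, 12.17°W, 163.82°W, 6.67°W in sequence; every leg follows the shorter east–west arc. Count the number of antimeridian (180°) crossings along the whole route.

Leg 1: +147.29° → +26.04°, shortest Δλ = -121.25° (west) — does not cross 180°.
Leg 2: +26.04° → -12.17°, shortest Δλ = -38.21° (west) — does not cross 180°.
Leg 3: -12.17° → -163.82°, shortest Δλ = -151.65° (west) — does not cross 180°.
Leg 4: -163.82° → -6.67°, shortest Δλ = 157.15° (east) — does not cross 180°.
Total crossings: 0.

0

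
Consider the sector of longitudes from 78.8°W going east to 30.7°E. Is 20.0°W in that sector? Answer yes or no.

Yes

Band width going east from -78.8° to +30.7°: ((30.7 − -78.8) mod 360) = 109.5°.
Offset of -20.0° east of the west edge: ((-20.0 − -78.8) mod 360) = 58.8°.
58.8° ≤ 109.5° ⇒ inside.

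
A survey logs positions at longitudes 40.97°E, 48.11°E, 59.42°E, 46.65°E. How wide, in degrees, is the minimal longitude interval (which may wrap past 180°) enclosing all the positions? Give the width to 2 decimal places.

Sort the longitudes: +40.97°, +46.65°, +48.11°, +59.42°.
Eastward gaps between consecutive values (wrapping around): 5.68°, 1.46°, 11.31°, 341.55°.
Largest gap = 341.55° ⇒ minimal covering band is its complement: 360° − 341.55° = 18.45°.
Band runs from +40.97° eastward to +59.42°.

18.45°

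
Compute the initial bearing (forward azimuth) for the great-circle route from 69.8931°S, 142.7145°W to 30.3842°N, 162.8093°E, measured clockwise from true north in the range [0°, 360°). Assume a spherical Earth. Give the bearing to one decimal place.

312.6°

Δλ = 162.8093 − -142.7145 = 305.5238°; wrapped into (−180°, 180°]: -54.4762°.
θ = atan2( sin Δλ · cos φ₂ , cos φ₁ · sin φ₂ − sin φ₁ · cos φ₂ · cos Δλ )
  = atan2(-0.70209, 0.64457) = -47.446° → normalised to [0°, 360°): 312.554°.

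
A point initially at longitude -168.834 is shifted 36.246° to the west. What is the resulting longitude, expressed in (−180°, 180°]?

Start at -168.834°; shift −36.246° → -205.080°.
-205.080° lies outside (−180°, 180°]; add 360° → +154.920°.

+154.920°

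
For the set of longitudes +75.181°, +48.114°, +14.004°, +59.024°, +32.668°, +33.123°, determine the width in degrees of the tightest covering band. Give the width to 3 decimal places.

Sort the longitudes: +14.004°, +32.668°, +33.123°, +48.114°, +59.024°, +75.181°.
Eastward gaps between consecutive values (wrapping around): 18.664°, 0.455°, 14.991°, 10.910°, 16.157°, 298.823°.
Largest gap = 298.823° ⇒ minimal covering band is its complement: 360° − 298.823° = 61.177°.
Band runs from +14.004° eastward to +75.181°.

61.177°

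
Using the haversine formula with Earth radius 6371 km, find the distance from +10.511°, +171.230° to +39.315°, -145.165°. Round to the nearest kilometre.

5361 km

Δλ = -145.165 − 171.230 = -316.395°; wrapped into (−180°, 180°]: 43.605°.
Δφ = 39.315 − 10.511 = 28.804°.
a = sin²(Δφ/2) + cos φ₁ · cos φ₂ · sin²(Δλ/2) = 0.166797.
c = 2·atan2(√a, √(1−a)) = 0.84142 rad → d = 6371·c ≈ 5360.67 km.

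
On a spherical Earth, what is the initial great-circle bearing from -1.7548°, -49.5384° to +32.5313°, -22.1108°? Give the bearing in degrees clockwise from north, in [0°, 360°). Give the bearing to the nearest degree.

Δλ = -22.1108 − -49.5384 = 27.4276°.
θ = atan2( sin Δλ · cos φ₂ , cos φ₁ · sin φ₂ − sin φ₁ · cos φ₂ · cos Δλ )
  = atan2(0.38835, 0.56042) = 34.721° → normalised to [0°, 360°): 34.721°.

35°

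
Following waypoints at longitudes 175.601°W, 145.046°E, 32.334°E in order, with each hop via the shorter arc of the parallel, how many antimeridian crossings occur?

1

Leg 1: -175.601° → +145.046°, shortest Δλ = -39.353° (west) — crosses 180°.
Leg 2: +145.046° → +32.334°, shortest Δλ = -112.712° (west) — does not cross 180°.
Total crossings: 1.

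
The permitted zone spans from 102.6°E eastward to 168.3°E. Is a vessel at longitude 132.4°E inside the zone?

Yes

Band width going east from +102.6° to +168.3°: ((168.3 − 102.6) mod 360) = 65.7°.
Offset of +132.4° east of the west edge: ((132.4 − 102.6) mod 360) = 29.8°.
29.8° ≤ 65.7° ⇒ inside.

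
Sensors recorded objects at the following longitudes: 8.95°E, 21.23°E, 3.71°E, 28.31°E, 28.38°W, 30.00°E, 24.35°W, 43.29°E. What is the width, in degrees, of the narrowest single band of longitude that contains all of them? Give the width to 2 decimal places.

Sort the longitudes: -28.38°, -24.35°, +3.71°, +8.95°, +21.23°, +28.31°, +30.00°, +43.29°.
Eastward gaps between consecutive values (wrapping around): 4.03°, 28.06°, 5.24°, 12.28°, 7.08°, 1.69°, 13.29°, 288.33°.
Largest gap = 288.33° ⇒ minimal covering band is its complement: 360° − 288.33° = 71.67°.
Band runs from -28.38° eastward to +43.29°.

71.67°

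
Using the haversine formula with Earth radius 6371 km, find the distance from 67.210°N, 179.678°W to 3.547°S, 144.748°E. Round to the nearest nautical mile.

4508 nmi

Δλ = 144.748 − -179.678 = 324.426°; wrapped into (−180°, 180°]: -35.574°.
Δφ = -3.547 − 67.210 = -70.757°.
a = sin²(Δφ/2) + cos φ₁ · cos φ₂ · sin²(Δλ/2) = 0.371290.
c = 2·atan2(√a, √(1−a)) = 1.31045 rad → d = 6371·c ≈ 8348.85 km ≈ 4508.02 nmi.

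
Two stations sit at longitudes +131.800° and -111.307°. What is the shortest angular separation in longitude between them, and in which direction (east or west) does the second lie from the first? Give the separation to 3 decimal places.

Raw difference: -111.307 − 131.800 = -243.107°.
Normalise into (−180°, 180°]: -243.107° + 360° = 116.893°.
Positive ⇒ the second point lies to the east; separation 116.893°.

116.893° east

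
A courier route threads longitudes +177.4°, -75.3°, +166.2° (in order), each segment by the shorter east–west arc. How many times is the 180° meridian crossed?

Leg 1: +177.4° → -75.3°, shortest Δλ = 107.3° (east) — crosses 180°.
Leg 2: -75.3° → +166.2°, shortest Δλ = -118.5° (west) — crosses 180°.
Total crossings: 2.

2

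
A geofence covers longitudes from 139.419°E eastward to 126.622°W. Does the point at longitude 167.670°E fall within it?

Yes

Band width going east from +139.419° to -126.622°: ((-126.622 − 139.419) mod 360) = 93.959°.
Offset of +167.670° east of the west edge: ((167.670 − 139.419) mod 360) = 28.251°.
28.251° ≤ 93.959° ⇒ inside.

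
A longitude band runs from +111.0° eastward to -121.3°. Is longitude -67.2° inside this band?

No

Band width going east from +111.0° to -121.3°: ((-121.3 − 111.0) mod 360) = 127.7°.
Offset of -67.2° east of the west edge: ((-67.2 − 111.0) mod 360) = 181.8°.
181.8° > 127.7° ⇒ outside.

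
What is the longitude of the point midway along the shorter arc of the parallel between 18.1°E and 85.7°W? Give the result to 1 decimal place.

Signed shortest Δλ from +18.1° to -85.7° is -103.8°.
Midpoint longitude = +18.1° + (-103.8°)/2 = +18.1° − 51.9° = -33.8°.

33.8°W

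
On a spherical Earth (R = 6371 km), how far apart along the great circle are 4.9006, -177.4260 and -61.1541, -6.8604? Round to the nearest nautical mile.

Δλ = -6.8604 − -177.4260 = 170.5656°.
Δφ = -61.1541 − 4.9006 = -66.0547°.
a = sin²(Δφ/2) + cos φ₁ · cos φ₂ · sin²(Δλ/2) = 0.774509.
c = 2·atan2(√a, √(1−a)) = 2.15198 rad → d = 6371·c ≈ 13710.29 km ≈ 7402.97 nmi.

7403 nmi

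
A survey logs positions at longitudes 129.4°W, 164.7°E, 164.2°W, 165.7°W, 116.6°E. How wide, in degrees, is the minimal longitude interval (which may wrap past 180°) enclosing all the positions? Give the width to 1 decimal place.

114.0°

Sort the longitudes: -165.7°, -164.2°, -129.4°, +116.6°, +164.7°.
Eastward gaps between consecutive values (wrapping around): 1.5°, 34.8°, 246.0°, 48.1°, 29.6°.
Largest gap = 246.0° ⇒ minimal covering band is its complement: 360° − 246.0° = 114.0°.
Band runs from +116.6° eastward to -129.4°, crossing the antimeridian.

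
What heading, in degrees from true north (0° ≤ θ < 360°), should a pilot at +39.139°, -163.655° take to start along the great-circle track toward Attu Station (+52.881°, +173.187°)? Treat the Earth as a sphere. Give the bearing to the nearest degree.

318°

Δλ = 173.187 − -163.655 = 336.842°; wrapped into (−180°, 180°]: -23.158°.
θ = atan2( sin Δλ · cos φ₂ , cos φ₁ · sin φ₂ − sin φ₁ · cos φ₂ · cos Δλ )
  = atan2(-0.23733, 0.26824) = -41.501° → normalised to [0°, 360°): 318.499°.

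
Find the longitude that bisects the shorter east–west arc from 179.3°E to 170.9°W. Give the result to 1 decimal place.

175.8°W

Signed shortest Δλ from +179.3° to -170.9° is +9.8°.
Midpoint longitude = +179.3° + (+9.8°)/2 = +179.3° + 4.9° = +184.2°.
Normalise into (−180°, 180°]: -175.8°.
(The naïve average (+179.3 + -170.9)/2 = 4.2° is on the wrong side of the globe.)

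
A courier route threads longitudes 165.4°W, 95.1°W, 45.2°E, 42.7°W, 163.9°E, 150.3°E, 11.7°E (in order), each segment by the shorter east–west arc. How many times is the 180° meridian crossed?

1

Leg 1: -165.4° → -95.1°, shortest Δλ = 70.3° (east) — does not cross 180°.
Leg 2: -95.1° → +45.2°, shortest Δλ = 140.3° (east) — does not cross 180°.
Leg 3: +45.2° → -42.7°, shortest Δλ = -87.9° (west) — does not cross 180°.
Leg 4: -42.7° → +163.9°, shortest Δλ = -153.4° (west) — crosses 180°.
Leg 5: +163.9° → +150.3°, shortest Δλ = -13.6° (west) — does not cross 180°.
Leg 6: +150.3° → +11.7°, shortest Δλ = -138.6° (west) — does not cross 180°.
Total crossings: 1.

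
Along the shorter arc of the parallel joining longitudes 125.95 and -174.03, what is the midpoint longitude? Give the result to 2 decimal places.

+155.96°

Signed shortest Δλ from +125.95° to -174.03° is +60.02°.
Midpoint longitude = +125.95° + (+60.02°)/2 = +125.95° + 30.01° = +155.96°.
(The naïve average (+125.95 + -174.03)/2 = -24.04° is on the wrong side of the globe.)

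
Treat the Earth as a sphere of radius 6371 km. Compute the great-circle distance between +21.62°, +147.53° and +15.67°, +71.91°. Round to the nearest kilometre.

Δλ = 71.91 − 147.53 = -75.62°.
Δφ = 15.67 − 21.62 = -5.95°.
a = sin²(Δφ/2) + cos φ₁ · cos φ₂ · sin²(Δλ/2) = 0.339092.
c = 2·atan2(√a, √(1−a)) = 1.24315 rad → d = 6371·c ≈ 7920.11 km.

7920 km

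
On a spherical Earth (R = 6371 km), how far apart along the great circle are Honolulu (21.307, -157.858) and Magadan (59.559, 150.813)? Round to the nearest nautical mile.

Δλ = 150.813 − -157.858 = 308.671°; wrapped into (−180°, 180°]: -51.329°.
Δφ = 59.559 − 21.307 = 38.252°.
a = sin²(Δφ/2) + cos φ₁ · cos φ₂ · sin²(Δλ/2) = 0.195892.
c = 2·atan2(√a, √(1−a)) = 0.91699 rad → d = 6371·c ≈ 5842.11 km ≈ 3154.49 nmi.

3154 nmi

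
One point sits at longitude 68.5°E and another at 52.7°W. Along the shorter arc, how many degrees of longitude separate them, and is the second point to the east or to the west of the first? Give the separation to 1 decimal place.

121.2° west

Raw difference: -52.7 − 68.5 = -121.2°.
Normalise into (−180°, 180°]: -121.2° stays -121.2°.
Negative ⇒ the second point lies to the west; separation 121.2°.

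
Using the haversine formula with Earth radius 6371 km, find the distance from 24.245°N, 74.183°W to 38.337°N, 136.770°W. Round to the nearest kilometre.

Δλ = -136.770 − -74.183 = -62.587°.
Δφ = 38.337 − 24.245 = 14.092°.
a = sin²(Δφ/2) + cos φ₁ · cos φ₂ · sin²(Δλ/2) = 0.208005.
c = 2·atan2(√a, √(1−a)) = 0.94716 rad → d = 6371·c ≈ 6034.37 km.

6034 km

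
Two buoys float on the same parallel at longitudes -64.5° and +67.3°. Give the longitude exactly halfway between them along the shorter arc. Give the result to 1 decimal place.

+1.4°

Signed shortest Δλ from -64.5° to +67.3° is +131.8°.
Midpoint longitude = -64.5° + (+131.8°)/2 = -64.5° + 65.9° = +1.4°.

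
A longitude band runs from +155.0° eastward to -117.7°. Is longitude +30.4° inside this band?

No

Band width going east from +155.0° to -117.7°: ((-117.7 − 155.0) mod 360) = 87.3°.
Offset of +30.4° east of the west edge: ((30.4 − 155.0) mod 360) = 235.4°.
235.4° > 87.3° ⇒ outside.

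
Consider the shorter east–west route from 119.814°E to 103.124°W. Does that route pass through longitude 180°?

Naïve |-103.124 − 119.814| = 222.938° > 180°, so the shorter arc goes the other way round — across 180°.
Signed shortest Δλ = ((-103.124 − 119.814 + 180) mod 360) − 180 = 137.062°.
Going east by 137.062° from +119.814° passes through 180° before reaching -103.124°.

Yes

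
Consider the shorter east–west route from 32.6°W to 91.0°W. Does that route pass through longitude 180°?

No

Signed shortest Δλ = ((-91.0 − -32.6 + 180) mod 360) − 180 = -58.4°.
Going west by 58.4° from -32.6° reaches -91.0° without touching 180°.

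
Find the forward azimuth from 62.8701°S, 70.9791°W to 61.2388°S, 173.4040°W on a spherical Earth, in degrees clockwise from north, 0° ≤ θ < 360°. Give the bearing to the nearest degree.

Δλ = -173.4040 − -70.9791 = -102.4249°.
θ = atan2( sin Δλ · cos φ₂ , cos φ₁ · sin φ₂ − sin φ₁ · cos φ₂ · cos Δλ )
  = atan2(-0.46989, -0.49189) = -136.310° → normalised to [0°, 360°): 223.690°.

224°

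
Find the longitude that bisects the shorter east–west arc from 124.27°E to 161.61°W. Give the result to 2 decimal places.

161.33°E

Signed shortest Δλ from +124.27° to -161.61° is +74.12°.
Midpoint longitude = +124.27° + (+74.12°)/2 = +124.27° + 37.06° = +161.33°.
(The naïve average (+124.27 + -161.61)/2 = -18.67° is on the wrong side of the globe.)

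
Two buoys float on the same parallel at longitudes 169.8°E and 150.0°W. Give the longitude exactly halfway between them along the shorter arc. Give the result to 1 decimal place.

Signed shortest Δλ from +169.8° to -150.0° is +40.2°.
Midpoint longitude = +169.8° + (+40.2°)/2 = +169.8° + 20.1° = +189.9°.
Normalise into (−180°, 180°]: -170.1°.
(The naïve average (+169.8 + -150.0)/2 = 9.9° is on the wrong side of the globe.)

170.1°W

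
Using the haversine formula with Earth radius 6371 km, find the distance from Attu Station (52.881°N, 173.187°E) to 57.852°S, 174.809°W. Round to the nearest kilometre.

12361 km

Δλ = -174.809 − 173.187 = -347.996°; wrapped into (−180°, 180°]: 12.004°.
Δφ = -57.852 − 52.881 = -110.733°.
a = sin²(Δφ/2) + cos φ₁ · cos φ₂ · sin²(Δλ/2) = 0.680518.
c = 2·atan2(√a, √(1−a)) = 1.94017 rad → d = 6371·c ≈ 12360.85 km.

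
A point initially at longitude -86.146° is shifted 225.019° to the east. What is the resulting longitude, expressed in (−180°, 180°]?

+138.873°

Start at -86.146°; shift +225.019° → +138.873°.
+138.873° already lies in (−180°, 180°].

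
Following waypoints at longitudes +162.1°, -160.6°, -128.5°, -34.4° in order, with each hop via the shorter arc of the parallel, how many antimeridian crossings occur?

1

Leg 1: +162.1° → -160.6°, shortest Δλ = 37.3° (east) — crosses 180°.
Leg 2: -160.6° → -128.5°, shortest Δλ = 32.1° (east) — does not cross 180°.
Leg 3: -128.5° → -34.4°, shortest Δλ = 94.1° (east) — does not cross 180°.
Total crossings: 1.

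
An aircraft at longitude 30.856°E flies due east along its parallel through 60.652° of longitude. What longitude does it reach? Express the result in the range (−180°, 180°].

91.508°E

Start at +30.856°; shift +60.652° → +91.508°.
+91.508° already lies in (−180°, 180°].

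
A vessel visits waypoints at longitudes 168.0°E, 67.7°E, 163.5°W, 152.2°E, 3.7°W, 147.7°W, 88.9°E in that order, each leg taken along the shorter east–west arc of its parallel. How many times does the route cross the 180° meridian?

Leg 1: +168.0° → +67.7°, shortest Δλ = -100.3° (west) — does not cross 180°.
Leg 2: +67.7° → -163.5°, shortest Δλ = 128.8° (east) — crosses 180°.
Leg 3: -163.5° → +152.2°, shortest Δλ = -44.3° (west) — crosses 180°.
Leg 4: +152.2° → -3.7°, shortest Δλ = -155.9° (west) — does not cross 180°.
Leg 5: -3.7° → -147.7°, shortest Δλ = -144.0° (west) — does not cross 180°.
Leg 6: -147.7° → +88.9°, shortest Δλ = -123.4° (west) — crosses 180°.
Total crossings: 3.

3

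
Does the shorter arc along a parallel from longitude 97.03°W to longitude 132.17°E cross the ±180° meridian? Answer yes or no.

Naïve |132.17 − -97.03| = 229.2° > 180°, so the shorter arc goes the other way round — across 180°.
Signed shortest Δλ = ((132.17 − -97.03 + 180) mod 360) − 180 = -130.8°.
Going west by 130.8° from -97.03° passes through 180° before reaching +132.17°.

Yes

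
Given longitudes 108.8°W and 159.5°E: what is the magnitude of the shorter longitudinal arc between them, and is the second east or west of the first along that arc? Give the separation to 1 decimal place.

Raw difference: 159.5 − -108.8 = 268.3°.
Normalise into (−180°, 180°]: 268.3° − 360° = -91.7°.
Negative ⇒ the second point lies to the west; separation 91.7°.

91.7° west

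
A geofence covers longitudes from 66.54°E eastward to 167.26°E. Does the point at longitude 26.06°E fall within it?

No

Band width going east from +66.54° to +167.26°: ((167.26 − 66.54) mod 360) = 100.72°.
Offset of +26.06° east of the west edge: ((26.06 − 66.54) mod 360) = 319.52°.
319.52° > 100.72° ⇒ outside.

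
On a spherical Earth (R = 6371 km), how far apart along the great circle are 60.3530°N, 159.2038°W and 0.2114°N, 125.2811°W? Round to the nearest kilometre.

7290 km

Δλ = -125.2811 − -159.2038 = 33.9227°.
Δφ = 0.2114 − 60.3530 = -60.1416°.
a = sin²(Δφ/2) + cos φ₁ · cos φ₂ · sin²(Δλ/2) = 0.293168.
c = 2·atan2(√a, √(1−a)) = 1.14432 rad → d = 6371·c ≈ 7290.47 km.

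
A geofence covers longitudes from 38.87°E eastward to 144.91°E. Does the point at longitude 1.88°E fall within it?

No

Band width going east from +38.87° to +144.91°: ((144.91 − 38.87) mod 360) = 106.04°.
Offset of +1.88° east of the west edge: ((1.88 − 38.87) mod 360) = 323.01°.
323.01° > 106.04° ⇒ outside.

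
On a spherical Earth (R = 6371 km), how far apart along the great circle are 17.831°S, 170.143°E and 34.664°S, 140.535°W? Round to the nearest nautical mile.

2810 nmi

Δλ = -140.535 − 170.143 = -310.678°; wrapped into (−180°, 180°]: 49.322°.
Δφ = -34.664 − -17.831 = -16.833°.
a = sin²(Δφ/2) + cos φ₁ · cos φ₂ · sin²(Δλ/2) = 0.157740.
c = 2·atan2(√a, √(1−a)) = 0.81685 rad → d = 6371·c ≈ 5204.15 km ≈ 2810.02 nmi.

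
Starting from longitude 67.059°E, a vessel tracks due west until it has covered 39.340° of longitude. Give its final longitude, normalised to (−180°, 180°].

27.719°E

Start at +67.059°; shift −39.340° → +27.719°.
+27.719° already lies in (−180°, 180°].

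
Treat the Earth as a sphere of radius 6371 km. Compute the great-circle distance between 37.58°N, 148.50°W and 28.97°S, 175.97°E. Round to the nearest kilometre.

Δλ = 175.97 − -148.50 = 324.47°; wrapped into (−180°, 180°]: -35.53°.
Δφ = -28.97 − 37.58 = -66.55°.
a = sin²(Δφ/2) + cos φ₁ · cos φ₂ · sin²(Δλ/2) = 0.365572.
c = 2·atan2(√a, √(1−a)) = 1.29859 rad → d = 6371·c ≈ 8273.32 km.

8273 km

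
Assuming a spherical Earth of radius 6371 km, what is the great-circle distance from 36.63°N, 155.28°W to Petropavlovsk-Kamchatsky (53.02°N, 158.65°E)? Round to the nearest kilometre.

3976 km

Δλ = 158.65 − -155.28 = 313.93°; wrapped into (−180°, 180°]: -46.07°.
Δφ = 53.02 − 36.63 = 16.39°.
a = sin²(Δφ/2) + cos φ₁ · cos φ₂ · sin²(Δλ/2) = 0.094230.
c = 2·atan2(√a, √(1−a)) = 0.62401 rad → d = 6371·c ≈ 3975.60 km.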